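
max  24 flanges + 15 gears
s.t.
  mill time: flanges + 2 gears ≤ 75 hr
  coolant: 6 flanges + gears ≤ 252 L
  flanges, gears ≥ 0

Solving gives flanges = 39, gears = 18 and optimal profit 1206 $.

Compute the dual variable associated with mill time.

Check each constraint at x*: mill time 75/75 (tight); coolant 252/252 (tight).
From A_Bᵀ y = c: 1·y_mill time + 6·y_coolant = 24; 2·y_mill time + 1·y_coolant = 15.
This yields shadow prices y_mill time = 6, y_coolant = 3.
Shadow price of mill time = 6.

6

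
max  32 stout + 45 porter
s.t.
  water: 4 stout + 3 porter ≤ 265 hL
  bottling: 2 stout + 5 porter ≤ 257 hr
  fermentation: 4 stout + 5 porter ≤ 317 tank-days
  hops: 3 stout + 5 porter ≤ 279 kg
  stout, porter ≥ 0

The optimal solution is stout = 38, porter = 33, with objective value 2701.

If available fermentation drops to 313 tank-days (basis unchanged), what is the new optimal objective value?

2681

At the optimum: water uses 251 of 265 (slack = 14); bottling uses 241 of 257 (slack = 16); fermentation uses 317 of 317 (binding); hops uses 279 of 279 (binding).
Since water, bottling are not tight, their duals are 0.
From A_Bᵀ y = c: 4·y_fermentation + 3·y_hops = 32; 5·y_fermentation + 5·y_hops = 45.
Solving: y_fermentation = 5, y_hops = 4.
Δz = y_fermentation·Δb = 5 × (-4) = -20, so new z* = 2701 − 20 = 2681.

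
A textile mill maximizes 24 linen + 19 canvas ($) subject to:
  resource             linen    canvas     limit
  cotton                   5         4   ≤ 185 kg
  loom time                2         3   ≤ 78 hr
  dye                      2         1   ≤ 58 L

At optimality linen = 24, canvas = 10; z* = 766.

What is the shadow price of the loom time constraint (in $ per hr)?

Binding: loom time and dye. Non-binding: cotton (25 unused).
By complementary slackness, y = 0 for the non-binding constraint.
Dual feasibility on the basic columns requires 2·y_loom time + 2·y_dye = 24, 3·y_loom time + 1·y_dye = 19.
This yields shadow prices y_loom time = 3.5, y_dye = 8.5.
Shadow price of loom time = 3.5.

3.5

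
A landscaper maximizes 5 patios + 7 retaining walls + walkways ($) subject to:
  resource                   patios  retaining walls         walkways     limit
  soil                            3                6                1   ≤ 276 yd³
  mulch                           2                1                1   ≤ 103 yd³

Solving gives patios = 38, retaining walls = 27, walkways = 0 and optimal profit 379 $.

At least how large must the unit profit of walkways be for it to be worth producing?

2

Both soil and mulch are binding at x*.
From A_Bᵀ y = c: 3·y_soil + 2·y_mulch = 5; 6·y_soil + 1·y_mulch = 7.
→ y_soil = 1 and y_mulch = 1.
walkways enters the basis when its profit ≥ yᵀa₃ = 1·1 + 1·1 = 2.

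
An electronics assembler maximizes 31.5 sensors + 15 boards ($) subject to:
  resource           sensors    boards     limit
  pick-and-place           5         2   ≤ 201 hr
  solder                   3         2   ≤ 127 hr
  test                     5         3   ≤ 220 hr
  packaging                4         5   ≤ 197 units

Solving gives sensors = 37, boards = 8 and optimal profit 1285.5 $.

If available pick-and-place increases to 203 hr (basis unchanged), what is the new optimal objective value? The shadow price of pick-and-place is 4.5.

1294.5

Δb = 2, so new z* = 1285.5 + (4.5)·(2) = 1285.5 + 9 = 1294.5.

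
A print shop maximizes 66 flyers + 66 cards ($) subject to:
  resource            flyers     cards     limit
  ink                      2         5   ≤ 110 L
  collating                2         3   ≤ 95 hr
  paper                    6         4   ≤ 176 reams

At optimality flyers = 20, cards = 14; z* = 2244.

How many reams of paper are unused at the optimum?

paper used = 6·20 + 4·14 = 176; slack = 176 − 176 = 0.

0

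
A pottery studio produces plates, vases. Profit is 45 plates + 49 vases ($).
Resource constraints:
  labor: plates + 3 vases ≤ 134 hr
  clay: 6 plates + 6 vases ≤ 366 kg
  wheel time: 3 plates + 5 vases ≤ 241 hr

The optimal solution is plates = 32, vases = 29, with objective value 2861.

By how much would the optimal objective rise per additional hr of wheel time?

Binding: clay and wheel time. Non-binding: labor (15 unused).
Since labor is not tight, its dual is 0.
The binding rows give the dual system: 6·y_clay + 3·y_wheel time = 45 and 6·y_clay + 5·y_wheel time = 49.
This yields shadow prices y_clay = 6.5, y_wheel time = 2.
Shadow price of wheel time = 2.

2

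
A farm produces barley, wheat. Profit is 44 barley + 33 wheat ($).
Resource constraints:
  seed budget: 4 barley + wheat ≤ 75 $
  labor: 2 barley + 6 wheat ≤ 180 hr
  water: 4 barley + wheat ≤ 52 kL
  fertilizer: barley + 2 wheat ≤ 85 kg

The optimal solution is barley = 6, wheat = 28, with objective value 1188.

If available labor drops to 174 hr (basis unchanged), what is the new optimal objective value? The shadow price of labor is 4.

Δb = -6, so new z* = 1188 + (4)·(-6) = 1188 − 24 = 1164.

1164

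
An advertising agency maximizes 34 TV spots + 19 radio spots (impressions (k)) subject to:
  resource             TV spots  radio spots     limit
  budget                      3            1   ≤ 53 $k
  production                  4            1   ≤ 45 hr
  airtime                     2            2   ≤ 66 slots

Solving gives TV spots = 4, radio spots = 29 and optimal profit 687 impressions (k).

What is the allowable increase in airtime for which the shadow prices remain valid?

24

Binding constraints: production, airtime. The basis is B = [[4,1],[2,2]] with det 6.
Per unit increase in airtime, x* moves by d = (-0.1667, 0.6667).
The basis stays optimal until TV spots reaches 0; allowable increase = 24 slots.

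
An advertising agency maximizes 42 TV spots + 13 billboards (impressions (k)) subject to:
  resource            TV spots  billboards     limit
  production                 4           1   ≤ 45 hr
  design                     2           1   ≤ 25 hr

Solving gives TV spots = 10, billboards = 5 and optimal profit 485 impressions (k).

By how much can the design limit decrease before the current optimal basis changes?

Binding constraints: production, design. The basis is B = [[4,1],[2,1]] with det 2.
Per unit decrease in design, x* moves by d = (0.5, -2).
The basis stays optimal until billboards reaches 0; allowable decrease = 2.5 hr.

2.5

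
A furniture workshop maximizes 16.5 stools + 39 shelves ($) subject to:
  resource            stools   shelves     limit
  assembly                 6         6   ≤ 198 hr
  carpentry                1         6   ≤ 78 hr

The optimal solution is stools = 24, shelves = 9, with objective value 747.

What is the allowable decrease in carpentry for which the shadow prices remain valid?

45

Binding constraints: assembly, carpentry. The basis is B = [[6,6],[1,6]] with det 30.
Per unit decrease in carpentry, x* moves by d = (0.2, -0.2).
The basis stays optimal until shelves reaches 0; allowable decrease = 45 hr.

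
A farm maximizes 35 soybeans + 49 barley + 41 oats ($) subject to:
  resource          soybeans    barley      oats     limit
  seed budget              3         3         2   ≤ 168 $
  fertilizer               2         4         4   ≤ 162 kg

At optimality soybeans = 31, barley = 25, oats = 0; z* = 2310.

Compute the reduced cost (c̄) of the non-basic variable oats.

Check each constraint at x*: seed budget 168/168 (tight); fertilizer 162/162 (tight).
From A_Bᵀ y = c: 3·y_seed budget + 2·y_fertilizer = 35; 3·y_seed budget + 4·y_fertilizer = 49.
Solving: y_seed budget = 7, y_fertilizer = 7.
Reduced cost of oats: c₃ − yᵀa₃ = 41 − (7·2 + 7·4) = 41 − 42 = -1.

-1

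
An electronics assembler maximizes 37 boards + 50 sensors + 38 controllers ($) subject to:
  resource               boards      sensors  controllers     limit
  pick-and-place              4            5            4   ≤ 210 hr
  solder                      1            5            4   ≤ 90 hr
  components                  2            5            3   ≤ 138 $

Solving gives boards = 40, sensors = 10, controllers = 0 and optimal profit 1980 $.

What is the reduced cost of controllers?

-2

Binding: pick-and-place and solder. Non-binding: components (8 unused).
By complementary slackness, y = 0 for the non-binding constraint.
From A_Bᵀ y = c: 4·y_pick-and-place + 1·y_solder = 37; 5·y_pick-and-place + 5·y_solder = 50.
→ y_pick-and-place = 9 and y_solder = 1.
Reduced cost of controllers: c₃ − yᵀa₃ = 38 − (9·4 + 1·4) = 38 − 40 = -2.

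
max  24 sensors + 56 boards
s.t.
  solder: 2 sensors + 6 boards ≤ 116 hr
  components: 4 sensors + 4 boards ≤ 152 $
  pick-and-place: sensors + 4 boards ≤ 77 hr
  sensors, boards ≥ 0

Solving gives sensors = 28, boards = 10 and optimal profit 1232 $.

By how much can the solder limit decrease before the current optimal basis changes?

40

Binding constraints: solder, components. The basis is B = [[2,6],[4,4]] with det -16.
Per unit decrease in solder, x* moves by d = (0.25, -0.25).
The basis stays optimal until boards reaches 0; allowable decrease = 40 hr.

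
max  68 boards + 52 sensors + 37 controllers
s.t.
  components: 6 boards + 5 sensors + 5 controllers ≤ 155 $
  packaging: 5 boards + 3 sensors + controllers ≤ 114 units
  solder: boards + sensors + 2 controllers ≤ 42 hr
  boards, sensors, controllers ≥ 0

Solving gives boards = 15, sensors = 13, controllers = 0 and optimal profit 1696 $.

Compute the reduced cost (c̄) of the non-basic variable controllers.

-7

Check each constraint at x*: components 155/155 (tight); packaging 114/114 (tight); solder 28/42 (slack 14).
Since solder is not tight, its dual is 0.
Dual feasibility on the basic columns requires 6·y_components + 5·y_packaging = 68, 5·y_components + 3·y_packaging = 52.
→ y_components = 8 and y_packaging = 4.
Reduced cost of controllers: c₃ − yᵀa₃ = 37 − (8·5 + 4·1) = 37 − 44 = -7.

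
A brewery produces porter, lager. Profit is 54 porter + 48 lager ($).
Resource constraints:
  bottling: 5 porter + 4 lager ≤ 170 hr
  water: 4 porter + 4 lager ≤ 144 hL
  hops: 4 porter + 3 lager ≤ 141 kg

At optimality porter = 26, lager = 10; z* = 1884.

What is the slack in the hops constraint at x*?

7

hops used = 4·26 + 3·10 = 134; slack = 141 − 134 = 7.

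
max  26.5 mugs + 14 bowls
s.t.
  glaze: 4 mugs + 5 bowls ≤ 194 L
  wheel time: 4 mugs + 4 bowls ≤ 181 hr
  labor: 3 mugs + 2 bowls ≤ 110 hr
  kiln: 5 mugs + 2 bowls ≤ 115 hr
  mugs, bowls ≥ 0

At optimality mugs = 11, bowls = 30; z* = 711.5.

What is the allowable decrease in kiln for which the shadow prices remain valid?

Binding constraints: glaze, kiln. The basis is B = [[4,5],[5,2]] with det -17.
Per unit decrease in kiln, x* moves by d = (-0.2941, 0.2353).
The basis stays optimal until mugs reaches 0; allowable decrease = 37.4 hr.

37.4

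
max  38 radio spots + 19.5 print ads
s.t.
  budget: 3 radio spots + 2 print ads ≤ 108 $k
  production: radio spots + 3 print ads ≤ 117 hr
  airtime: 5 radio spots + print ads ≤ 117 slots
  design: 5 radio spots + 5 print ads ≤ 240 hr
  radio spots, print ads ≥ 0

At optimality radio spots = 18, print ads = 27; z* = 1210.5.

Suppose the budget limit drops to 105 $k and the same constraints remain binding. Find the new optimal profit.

1185

Binding: budget and airtime. Non-binding: production (18 unused), design (15 unused).
By complementary slackness, y = 0 for the non-binding constraints.
Dual feasibility on the basic columns requires 3·y_budget + 5·y_airtime = 38, 2·y_budget + 1·y_airtime = 19.5.
This yields shadow prices y_budget = 8.5, y_airtime = 2.5.
Δz = y_budget·Δb = 8.5 × (-3) = -25.5, so new z* = 1210.5 − 25.5 = 1185.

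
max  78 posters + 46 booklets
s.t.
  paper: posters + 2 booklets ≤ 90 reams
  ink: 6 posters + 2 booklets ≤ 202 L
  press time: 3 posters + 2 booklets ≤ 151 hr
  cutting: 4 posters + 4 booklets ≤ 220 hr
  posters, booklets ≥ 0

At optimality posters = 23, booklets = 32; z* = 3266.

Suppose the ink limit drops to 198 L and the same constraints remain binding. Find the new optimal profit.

3234

At the optimum: paper uses 87 of 90 (slack = 3); ink uses 202 of 202 (binding); press time uses 133 of 151 (slack = 18); cutting uses 220 of 220 (binding).
Slack constraints have shadow price 0 (complementary slackness).
Dual feasibility on the basic columns requires 6·y_ink + 4·y_cutting = 78, 2·y_ink + 4·y_cutting = 46.
This yields shadow prices y_ink = 8, y_cutting = 7.5.
Δz = y_ink·Δb = 8 × (-4) = -32, so new z* = 3266 − 32 = 3234.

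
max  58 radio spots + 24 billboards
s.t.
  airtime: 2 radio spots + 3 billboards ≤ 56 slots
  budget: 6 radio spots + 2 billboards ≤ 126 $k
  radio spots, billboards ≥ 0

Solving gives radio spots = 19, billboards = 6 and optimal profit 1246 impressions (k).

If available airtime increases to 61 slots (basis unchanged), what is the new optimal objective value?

Check each constraint at x*: airtime 56/56 (tight); budget 126/126 (tight).
Dual feasibility on the basic columns requires 2·y_airtime + 6·y_budget = 58, 3·y_airtime + 2·y_budget = 24.
Solving: y_airtime = 2, y_budget = 9.
Δz = y_airtime·Δb = 2 × (5) = 10, so new z* = 1246 + 10 = 1256.

1256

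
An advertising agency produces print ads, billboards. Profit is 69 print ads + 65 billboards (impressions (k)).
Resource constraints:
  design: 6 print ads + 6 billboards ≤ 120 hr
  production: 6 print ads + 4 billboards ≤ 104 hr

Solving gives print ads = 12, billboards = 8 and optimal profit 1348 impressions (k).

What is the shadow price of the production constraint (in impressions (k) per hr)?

2

Check each constraint at x*: design 120/120 (tight); production 104/104 (tight).
The binding rows give the dual system: 6·y_design + 6·y_production = 69 and 6·y_design + 4·y_production = 65.
Solving: y_design = 9.5, y_production = 2.
Shadow price of production = 2.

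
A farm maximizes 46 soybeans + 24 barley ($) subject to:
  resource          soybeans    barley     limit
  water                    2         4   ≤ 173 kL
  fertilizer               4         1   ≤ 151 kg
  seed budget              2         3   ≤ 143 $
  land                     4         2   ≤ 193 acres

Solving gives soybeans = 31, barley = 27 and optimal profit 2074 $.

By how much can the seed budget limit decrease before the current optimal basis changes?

67.5

Binding constraints: fertilizer, seed budget. The basis is B = [[4,1],[2,3]] with det 10.
Per unit decrease in seed budget, x* moves by d = (0.1, -0.4).
The basis stays optimal until barley reaches 0; allowable decrease = 67.5 $.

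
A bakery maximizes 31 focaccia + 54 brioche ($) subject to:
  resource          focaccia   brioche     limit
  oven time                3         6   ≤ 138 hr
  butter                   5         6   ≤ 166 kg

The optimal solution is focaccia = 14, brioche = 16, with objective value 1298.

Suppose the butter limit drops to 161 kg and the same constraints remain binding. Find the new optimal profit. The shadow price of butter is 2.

Δb = -5, so new z* = 1298 + (2)·(-5) = 1298 − 10 = 1288.

1288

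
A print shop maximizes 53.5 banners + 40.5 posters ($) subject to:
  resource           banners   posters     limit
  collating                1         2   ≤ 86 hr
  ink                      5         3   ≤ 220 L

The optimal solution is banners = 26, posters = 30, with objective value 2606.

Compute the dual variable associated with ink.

Both collating and ink are binding at x*.
Dual feasibility on the basic columns requires 1·y_collating + 5·y_ink = 53.5, 2·y_collating + 3·y_ink = 40.5.
This yields shadow prices y_collating = 6, y_ink = 9.5.
Shadow price of ink = 9.5.

9.5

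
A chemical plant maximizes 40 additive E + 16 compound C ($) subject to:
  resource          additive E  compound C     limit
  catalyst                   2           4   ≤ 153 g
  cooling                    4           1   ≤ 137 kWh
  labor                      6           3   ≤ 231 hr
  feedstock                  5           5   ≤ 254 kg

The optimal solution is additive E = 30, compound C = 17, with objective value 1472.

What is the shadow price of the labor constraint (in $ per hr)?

Check each constraint at x*: catalyst 128/153 (slack 25); cooling 137/137 (tight); labor 231/231 (tight); feedstock 235/254 (slack 19).
Since catalyst, feedstock are not tight, their duals are 0.
Dual feasibility on the basic columns requires 4·y_cooling + 6·y_labor = 40, 1·y_cooling + 3·y_labor = 16.
Solving: y_cooling = 4, y_labor = 4.
Shadow price of labor = 4.

4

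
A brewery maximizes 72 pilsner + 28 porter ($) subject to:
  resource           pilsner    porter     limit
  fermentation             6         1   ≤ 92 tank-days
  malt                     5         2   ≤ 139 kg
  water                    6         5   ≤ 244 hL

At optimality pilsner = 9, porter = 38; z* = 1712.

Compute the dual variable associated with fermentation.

8

Binding: fermentation and water. Non-binding: malt (18 unused).
Slack constraints have shadow price 0 (complementary slackness).
From A_Bᵀ y = c: 6·y_fermentation + 6·y_water = 72; 1·y_fermentation + 5·y_water = 28.
Solving: y_fermentation = 8, y_water = 4.
Shadow price of fermentation = 8.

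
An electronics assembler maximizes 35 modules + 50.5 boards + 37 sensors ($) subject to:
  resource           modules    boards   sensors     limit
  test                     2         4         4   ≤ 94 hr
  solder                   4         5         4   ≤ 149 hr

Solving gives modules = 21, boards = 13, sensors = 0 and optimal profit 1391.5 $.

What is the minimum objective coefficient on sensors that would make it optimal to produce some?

44

Both test and solder are binding at x*.
Dual feasibility on the basic columns requires 2·y_test + 4·y_solder = 35, 4·y_test + 5·y_solder = 50.5.
This yields shadow prices y_test = 4.5, y_solder = 6.5.
sensors enters the basis when its profit ≥ yᵀa₃ = 4.5·4 + 6.5·4 = 44.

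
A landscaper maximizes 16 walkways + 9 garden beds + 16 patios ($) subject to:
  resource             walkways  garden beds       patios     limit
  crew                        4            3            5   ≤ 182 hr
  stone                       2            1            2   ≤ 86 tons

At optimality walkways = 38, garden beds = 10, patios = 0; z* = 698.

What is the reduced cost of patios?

-1

Check each constraint at x*: crew 182/182 (tight); stone 86/86 (tight).
The binding rows give the dual system: 4·y_crew + 2·y_stone = 16 and 3·y_crew + 1·y_stone = 9.
→ y_crew = 1 and y_stone = 6.
Reduced cost of patios: c₃ − yᵀa₃ = 16 − (1·5 + 6·2) = 16 − 17 = -1.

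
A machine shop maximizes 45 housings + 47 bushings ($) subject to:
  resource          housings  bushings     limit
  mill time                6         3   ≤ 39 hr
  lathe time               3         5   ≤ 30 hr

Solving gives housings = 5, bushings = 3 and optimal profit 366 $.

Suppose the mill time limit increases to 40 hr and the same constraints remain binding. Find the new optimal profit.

370

At the optimum: mill time uses 39 of 39 (binding); lathe time uses 30 of 30 (binding).
Dual feasibility on the basic columns requires 6·y_mill time + 3·y_lathe time = 45, 3·y_mill time + 5·y_lathe time = 47.
This yields shadow prices y_mill time = 4, y_lathe time = 7.
Δz = y_mill time·Δb = 4 × (1) = 4, so new z* = 366 + 4 = 370.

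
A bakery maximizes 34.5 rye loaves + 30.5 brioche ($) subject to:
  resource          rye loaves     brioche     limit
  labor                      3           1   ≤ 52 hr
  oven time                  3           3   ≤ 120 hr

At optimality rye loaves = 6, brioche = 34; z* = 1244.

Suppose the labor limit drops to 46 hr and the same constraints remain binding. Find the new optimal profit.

1232

Both labor and oven time are binding at x*.
From A_Bᵀ y = c: 3·y_labor + 3·y_oven time = 34.5; 1·y_labor + 3·y_oven time = 30.5.
Solving: y_labor = 2, y_oven time = 9.5.
Δz = y_labor·Δb = 2 × (-6) = -12, so new z* = 1244 − 12 = 1232.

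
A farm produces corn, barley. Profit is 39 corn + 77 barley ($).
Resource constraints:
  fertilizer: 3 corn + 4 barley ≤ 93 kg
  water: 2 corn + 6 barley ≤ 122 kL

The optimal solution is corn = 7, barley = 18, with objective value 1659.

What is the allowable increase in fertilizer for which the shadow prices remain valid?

Binding constraints: fertilizer, water. The basis is B = [[3,4],[2,6]] with det 10.
Per unit increase in fertilizer, x* moves by d = (0.6, -0.2).
The basis stays optimal until barley reaches 0; allowable increase = 90 kg.

90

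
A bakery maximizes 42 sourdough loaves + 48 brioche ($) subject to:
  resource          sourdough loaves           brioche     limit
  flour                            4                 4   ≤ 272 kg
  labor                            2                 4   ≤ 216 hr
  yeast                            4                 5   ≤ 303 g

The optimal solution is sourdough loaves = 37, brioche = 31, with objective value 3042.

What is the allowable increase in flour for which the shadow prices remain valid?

Binding constraints: flour, yeast. The basis is B = [[4,4],[4,5]] with det 4.
Per unit increase in flour, x* moves by d = (1.25, -1).
The basis stays optimal until brioche reaches 0; allowable increase = 31 kg.

31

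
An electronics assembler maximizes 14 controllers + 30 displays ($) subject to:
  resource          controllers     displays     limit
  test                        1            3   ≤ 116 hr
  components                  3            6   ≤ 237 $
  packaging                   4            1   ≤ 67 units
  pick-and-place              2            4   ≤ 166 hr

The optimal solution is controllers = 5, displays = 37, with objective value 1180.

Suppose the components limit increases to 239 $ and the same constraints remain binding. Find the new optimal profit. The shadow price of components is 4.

1188

Δb = 2, so new z* = 1180 + (4)·(2) = 1180 + 8 = 1188.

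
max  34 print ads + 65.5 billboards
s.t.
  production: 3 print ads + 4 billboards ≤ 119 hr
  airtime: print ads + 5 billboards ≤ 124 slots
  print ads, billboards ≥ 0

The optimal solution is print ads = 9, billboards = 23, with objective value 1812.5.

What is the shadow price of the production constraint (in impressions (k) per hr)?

9.5

At the optimum: production uses 119 of 119 (binding); airtime uses 124 of 124 (binding).
The binding rows give the dual system: 3·y_production + 1·y_airtime = 34 and 4·y_production + 5·y_airtime = 65.5.
→ y_production = 9.5 and y_airtime = 5.5.
Shadow price of production = 9.5.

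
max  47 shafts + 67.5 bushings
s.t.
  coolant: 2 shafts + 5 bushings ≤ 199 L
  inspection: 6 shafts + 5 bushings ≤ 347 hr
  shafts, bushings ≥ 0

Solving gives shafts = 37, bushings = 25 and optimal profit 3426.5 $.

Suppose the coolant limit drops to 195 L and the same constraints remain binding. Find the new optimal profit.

Check each constraint at x*: coolant 199/199 (tight); inspection 347/347 (tight).
The binding rows give the dual system: 2·y_coolant + 6·y_inspection = 47 and 5·y_coolant + 5·y_inspection = 67.5.
Solving: y_coolant = 8.5, y_inspection = 5.
Δz = y_coolant·Δb = 8.5 × (-4) = -34, so new z* = 3426.5 − 34 = 3392.5.

3392.5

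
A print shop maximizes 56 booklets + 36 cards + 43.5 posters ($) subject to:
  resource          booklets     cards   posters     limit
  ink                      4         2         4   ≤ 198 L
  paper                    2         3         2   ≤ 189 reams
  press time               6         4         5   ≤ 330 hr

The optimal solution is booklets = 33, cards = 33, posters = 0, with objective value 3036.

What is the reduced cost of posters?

-4.5

Check each constraint at x*: ink 198/198 (tight); paper 165/189 (slack 24); press time 330/330 (tight).
By complementary slackness, y = 0 for the non-binding constraint.
From A_Bᵀ y = c: 4·y_ink + 6·y_press time = 56; 2·y_ink + 4·y_press time = 36.
→ y_ink = 2 and y_press time = 8.
Reduced cost of posters: c₃ − yᵀa₃ = 43.5 − (2·4 + 8·5) = 43.5 − 48 = -4.5.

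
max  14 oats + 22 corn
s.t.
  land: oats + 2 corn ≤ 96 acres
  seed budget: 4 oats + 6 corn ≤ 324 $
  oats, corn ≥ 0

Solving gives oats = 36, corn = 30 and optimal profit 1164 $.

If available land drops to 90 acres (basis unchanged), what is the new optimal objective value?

1152

Check each constraint at x*: land 96/96 (tight); seed budget 324/324 (tight).
The binding rows give the dual system: 1·y_land + 4·y_seed budget = 14 and 2·y_land + 6·y_seed budget = 22.
This yields shadow prices y_land = 2, y_seed budget = 3.
Δz = y_land·Δb = 2 × (-6) = -12, so new z* = 1164 − 12 = 1152.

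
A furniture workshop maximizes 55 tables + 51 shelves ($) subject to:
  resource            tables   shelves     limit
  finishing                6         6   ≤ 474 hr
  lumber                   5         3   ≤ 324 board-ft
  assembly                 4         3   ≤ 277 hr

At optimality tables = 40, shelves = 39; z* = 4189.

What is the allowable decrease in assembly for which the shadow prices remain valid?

40

Binding constraints: finishing, assembly. The basis is B = [[6,6],[4,3]] with det -6.
Per unit decrease in assembly, x* moves by d = (-1, 1).
The basis stays optimal until tables reaches 0; allowable decrease = 40 hr.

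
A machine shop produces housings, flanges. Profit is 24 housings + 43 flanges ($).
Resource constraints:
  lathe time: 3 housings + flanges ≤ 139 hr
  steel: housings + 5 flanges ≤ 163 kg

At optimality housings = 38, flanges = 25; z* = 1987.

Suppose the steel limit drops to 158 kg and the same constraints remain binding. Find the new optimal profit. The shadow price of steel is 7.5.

1949.5

Δb = -5, so new z* = 1987 + (7.5)·(-5) = 1987 − 37.5 = 1949.5.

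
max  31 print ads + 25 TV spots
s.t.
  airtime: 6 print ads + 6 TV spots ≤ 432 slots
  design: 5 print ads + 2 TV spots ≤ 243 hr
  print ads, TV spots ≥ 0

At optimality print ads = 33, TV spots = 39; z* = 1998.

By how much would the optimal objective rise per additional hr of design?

2

Both airtime and design are binding at x*.
From A_Bᵀ y = c: 6·y_airtime + 5·y_design = 31; 6·y_airtime + 2·y_design = 25.
Solving: y_airtime = 3.5, y_design = 2.
Shadow price of design = 2.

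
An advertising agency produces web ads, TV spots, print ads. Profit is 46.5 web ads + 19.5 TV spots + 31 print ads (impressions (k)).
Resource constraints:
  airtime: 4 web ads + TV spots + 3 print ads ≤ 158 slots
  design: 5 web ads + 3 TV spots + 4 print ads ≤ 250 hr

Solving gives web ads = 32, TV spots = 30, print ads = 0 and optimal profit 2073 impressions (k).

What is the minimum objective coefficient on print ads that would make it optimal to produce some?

36

Both airtime and design are binding at x*.
From A_Bᵀ y = c: 4·y_airtime + 5·y_design = 46.5; 1·y_airtime + 3·y_design = 19.5.
→ y_airtime = 6 and y_design = 4.5.
print ads enters the basis when its profit ≥ yᵀa₃ = 6·3 + 4.5·4 = 36.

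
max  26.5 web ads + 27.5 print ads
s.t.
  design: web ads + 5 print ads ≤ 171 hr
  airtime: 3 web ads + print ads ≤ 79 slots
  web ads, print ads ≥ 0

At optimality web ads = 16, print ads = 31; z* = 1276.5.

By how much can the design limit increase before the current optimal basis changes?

224

Binding constraints: design, airtime. The basis is B = [[1,5],[3,1]] with det -14.
Per unit increase in design, x* moves by d = (-0.0714, 0.2143).
The basis stays optimal until web ads reaches 0; allowable increase = 224 hr.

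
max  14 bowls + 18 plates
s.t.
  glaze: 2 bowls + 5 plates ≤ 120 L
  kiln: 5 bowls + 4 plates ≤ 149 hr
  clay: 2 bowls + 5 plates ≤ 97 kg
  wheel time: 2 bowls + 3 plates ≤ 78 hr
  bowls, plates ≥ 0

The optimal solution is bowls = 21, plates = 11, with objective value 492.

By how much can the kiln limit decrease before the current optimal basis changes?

71.4

Binding constraints: kiln, clay. The basis is B = [[5,4],[2,5]] with det 17.
Per unit decrease in kiln, x* moves by d = (-0.2941, 0.1176).
The basis stays optimal until bowls reaches 0; allowable decrease = 71.4 hr.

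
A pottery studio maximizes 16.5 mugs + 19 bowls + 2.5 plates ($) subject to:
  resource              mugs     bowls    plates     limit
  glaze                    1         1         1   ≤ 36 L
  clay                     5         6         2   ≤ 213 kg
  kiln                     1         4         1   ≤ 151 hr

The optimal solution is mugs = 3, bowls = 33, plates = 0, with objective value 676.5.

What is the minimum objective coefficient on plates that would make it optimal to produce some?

9

At the optimum: glaze uses 36 of 36 (binding); clay uses 213 of 213 (binding); kiln uses 135 of 151 (slack = 16).
Since kiln is not tight, its dual is 0.
From A_Bᵀ y = c: 1·y_glaze + 5·y_clay = 16.5; 1·y_glaze + 6·y_clay = 19.
→ y_glaze = 4 and y_clay = 2.5.
plates enters the basis when its profit ≥ yᵀa₃ = 4·1 + 2.5·2 = 9.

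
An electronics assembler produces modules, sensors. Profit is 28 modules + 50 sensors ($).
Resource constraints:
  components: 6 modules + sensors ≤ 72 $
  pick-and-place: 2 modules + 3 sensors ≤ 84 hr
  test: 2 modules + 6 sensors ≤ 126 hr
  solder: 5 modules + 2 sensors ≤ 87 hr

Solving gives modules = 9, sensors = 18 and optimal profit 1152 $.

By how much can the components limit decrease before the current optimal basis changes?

Binding constraints: components, test. The basis is B = [[6,1],[2,6]] with det 34.
Per unit decrease in components, x* moves by d = (-0.1765, 0.0588).
The basis stays optimal until modules reaches 0; allowable decrease = 51 $.

51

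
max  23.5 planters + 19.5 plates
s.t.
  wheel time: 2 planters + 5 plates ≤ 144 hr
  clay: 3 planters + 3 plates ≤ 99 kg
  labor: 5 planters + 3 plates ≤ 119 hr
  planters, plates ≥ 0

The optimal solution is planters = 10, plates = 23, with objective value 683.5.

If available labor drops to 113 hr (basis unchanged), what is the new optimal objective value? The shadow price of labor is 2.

671.5

Δb = -6, so new z* = 683.5 + (2)·(-6) = 683.5 − 12 = 671.5.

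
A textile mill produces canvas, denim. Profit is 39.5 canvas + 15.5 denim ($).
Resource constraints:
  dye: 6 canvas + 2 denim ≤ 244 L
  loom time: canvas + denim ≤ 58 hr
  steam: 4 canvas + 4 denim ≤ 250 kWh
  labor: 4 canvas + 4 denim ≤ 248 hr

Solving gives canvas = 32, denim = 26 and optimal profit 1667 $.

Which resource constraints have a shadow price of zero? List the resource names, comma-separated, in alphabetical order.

dye: 244/244 (binding)
loom time: 58/58 (binding)
steam: 232/250 (slack 18)
labor: 232/248 (slack 16)
By complementary slackness, a constraint with positive slack has shadow price 0 → labor, steam.

labor, steam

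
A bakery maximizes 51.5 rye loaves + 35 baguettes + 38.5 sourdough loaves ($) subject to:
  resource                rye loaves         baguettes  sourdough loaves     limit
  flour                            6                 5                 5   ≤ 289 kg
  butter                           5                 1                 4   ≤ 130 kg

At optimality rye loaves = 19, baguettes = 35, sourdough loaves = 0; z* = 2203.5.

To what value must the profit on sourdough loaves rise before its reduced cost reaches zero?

42.5

At the optimum: flour uses 289 of 289 (binding); butter uses 130 of 130 (binding).
From A_Bᵀ y = c: 6·y_flour + 5·y_butter = 51.5; 5·y_flour + 1·y_butter = 35.
Solving: y_flour = 6.5, y_butter = 2.5.
sourdough loaves enters the basis when its profit ≥ yᵀa₃ = 6.5·5 + 2.5·4 = 42.5.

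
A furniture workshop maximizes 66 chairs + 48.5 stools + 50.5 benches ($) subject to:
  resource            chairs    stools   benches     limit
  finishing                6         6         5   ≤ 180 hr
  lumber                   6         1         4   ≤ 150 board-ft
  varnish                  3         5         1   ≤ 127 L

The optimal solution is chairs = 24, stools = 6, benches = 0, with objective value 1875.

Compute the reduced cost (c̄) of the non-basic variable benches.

-1

At the optimum: finishing uses 180 of 180 (binding); lumber uses 150 of 150 (binding); varnish uses 102 of 127 (slack = 25).
Since varnish is not tight, its dual is 0.
The binding rows give the dual system: 6·y_finishing + 6·y_lumber = 66 and 6·y_finishing + 1·y_lumber = 48.5.
This yields shadow prices y_finishing = 7.5, y_lumber = 3.5.
Reduced cost of benches: c₃ − yᵀa₃ = 50.5 − (7.5·5 + 3.5·4) = 50.5 − 51.5 = -1.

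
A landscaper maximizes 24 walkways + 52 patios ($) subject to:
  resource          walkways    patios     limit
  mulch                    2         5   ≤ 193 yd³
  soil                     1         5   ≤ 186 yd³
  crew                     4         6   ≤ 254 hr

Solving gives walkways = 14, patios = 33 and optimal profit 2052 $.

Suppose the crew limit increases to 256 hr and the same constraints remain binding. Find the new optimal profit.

2056

At the optimum: mulch uses 193 of 193 (binding); soil uses 179 of 186 (slack = 7); crew uses 254 of 254 (binding).
By complementary slackness, y = 0 for the non-binding constraint.
The binding rows give the dual system: 2·y_mulch + 4·y_crew = 24 and 5·y_mulch + 6·y_crew = 52.
Solving: y_mulch = 8, y_crew = 2.
Δz = y_crew·Δb = 2 × (2) = 4, so new z* = 2052 + 4 = 2056.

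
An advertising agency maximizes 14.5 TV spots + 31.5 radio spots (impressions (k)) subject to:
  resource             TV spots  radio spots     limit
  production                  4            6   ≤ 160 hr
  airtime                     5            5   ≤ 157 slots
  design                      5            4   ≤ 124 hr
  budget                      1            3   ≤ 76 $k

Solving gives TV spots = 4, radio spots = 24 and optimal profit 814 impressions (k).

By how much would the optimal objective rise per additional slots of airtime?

0

At the optimum: production uses 160 of 160 (binding); airtime uses 140 of 157 (slack = 17); design uses 116 of 124 (slack = 8); budget uses 76 of 76 (binding).
Slack constraints have shadow price 0 (complementary slackness).
Dual feasibility on the basic columns requires 4·y_production + 1·y_budget = 14.5, 6·y_production + 3·y_budget = 31.5.
Solving: y_production = 2, y_budget = 6.5.
Shadow price of airtime = 0.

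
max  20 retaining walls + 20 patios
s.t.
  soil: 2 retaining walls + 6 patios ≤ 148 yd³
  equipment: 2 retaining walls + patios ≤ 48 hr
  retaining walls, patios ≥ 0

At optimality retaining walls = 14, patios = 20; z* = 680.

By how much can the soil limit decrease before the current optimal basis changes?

Binding constraints: soil, equipment. The basis is B = [[2,6],[2,1]] with det -10.
Per unit decrease in soil, x* moves by d = (0.1, -0.2).
The basis stays optimal until patios reaches 0; allowable decrease = 100 yd³.

100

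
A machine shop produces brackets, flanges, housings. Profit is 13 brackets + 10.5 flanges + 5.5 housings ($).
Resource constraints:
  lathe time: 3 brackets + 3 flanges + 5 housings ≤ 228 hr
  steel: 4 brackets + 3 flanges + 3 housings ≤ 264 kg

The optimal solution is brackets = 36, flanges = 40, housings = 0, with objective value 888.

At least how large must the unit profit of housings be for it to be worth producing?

Both lathe time and steel are binding at x*.
The binding rows give the dual system: 3·y_lathe time + 4·y_steel = 13 and 3·y_lathe time + 3·y_steel = 10.5.
This yields shadow prices y_lathe time = 1, y_steel = 2.5.
housings enters the basis when its profit ≥ yᵀa₃ = 1·5 + 2.5·3 = 12.5.

12.5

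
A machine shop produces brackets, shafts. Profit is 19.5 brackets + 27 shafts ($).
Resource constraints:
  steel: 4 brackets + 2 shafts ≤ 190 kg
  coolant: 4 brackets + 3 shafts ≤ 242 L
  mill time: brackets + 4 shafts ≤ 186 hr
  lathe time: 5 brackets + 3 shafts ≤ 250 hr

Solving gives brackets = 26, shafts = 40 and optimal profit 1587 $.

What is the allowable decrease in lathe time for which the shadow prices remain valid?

110.5

Binding constraints: mill time, lathe time. The basis is B = [[1,4],[5,3]] with det -17.
Per unit decrease in lathe time, x* moves by d = (-0.2353, 0.0588).
The basis stays optimal until brackets reaches 0; allowable decrease = 110.5 hr.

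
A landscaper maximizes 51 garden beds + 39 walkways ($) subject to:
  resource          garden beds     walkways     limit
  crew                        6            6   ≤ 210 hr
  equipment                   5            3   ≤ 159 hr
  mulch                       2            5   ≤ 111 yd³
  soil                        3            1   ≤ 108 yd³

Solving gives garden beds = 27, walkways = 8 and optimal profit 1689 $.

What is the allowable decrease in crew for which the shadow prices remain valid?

Binding constraints: crew, equipment. The basis is B = [[6,6],[5,3]] with det -12.
Per unit decrease in crew, x* moves by d = (0.25, -0.4167).
The basis stays optimal until walkways reaches 0; allowable decrease = 19.2 hr.

19.2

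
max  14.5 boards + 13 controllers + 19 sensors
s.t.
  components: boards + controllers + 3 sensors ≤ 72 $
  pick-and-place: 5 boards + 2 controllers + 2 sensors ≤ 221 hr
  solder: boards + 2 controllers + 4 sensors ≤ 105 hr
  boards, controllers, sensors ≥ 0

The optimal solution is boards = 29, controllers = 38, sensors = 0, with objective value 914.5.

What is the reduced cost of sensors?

-3

Check each constraint at x*: components 67/72 (slack 5); pick-and-place 221/221 (tight); solder 105/105 (tight).
By complementary slackness, y = 0 for the non-binding constraint.
The binding rows give the dual system: 5·y_pick-and-place + 1·y_solder = 14.5 and 2·y_pick-and-place + 2·y_solder = 13.
→ y_pick-and-place = 2 and y_solder = 4.5.
Reduced cost of sensors: c₃ − yᵀa₃ = 19 − (2·2 + 4.5·4) = 19 − 22 = -3.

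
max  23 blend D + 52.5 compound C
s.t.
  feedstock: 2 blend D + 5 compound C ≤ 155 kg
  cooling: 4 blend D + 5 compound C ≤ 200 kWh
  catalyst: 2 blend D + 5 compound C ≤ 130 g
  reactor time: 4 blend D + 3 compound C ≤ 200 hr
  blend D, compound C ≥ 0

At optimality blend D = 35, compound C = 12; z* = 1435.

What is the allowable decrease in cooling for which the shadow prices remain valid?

70

Binding constraints: cooling, catalyst. The basis is B = [[4,5],[2,5]] with det 10.
Per unit decrease in cooling, x* moves by d = (-0.5, 0.2).
The basis stays optimal until blend D reaches 0; allowable decrease = 70 kWh.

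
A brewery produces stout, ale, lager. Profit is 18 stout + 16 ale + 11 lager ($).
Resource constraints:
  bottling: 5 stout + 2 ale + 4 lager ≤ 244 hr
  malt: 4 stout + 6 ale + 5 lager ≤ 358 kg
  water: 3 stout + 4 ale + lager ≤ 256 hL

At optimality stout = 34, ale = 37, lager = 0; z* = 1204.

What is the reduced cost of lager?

At the optimum: bottling uses 244 of 244 (binding); malt uses 358 of 358 (binding); water uses 250 of 256 (slack = 6).
Slack constraints have shadow price 0 (complementary slackness).
The binding rows give the dual system: 5·y_bottling + 4·y_malt = 18 and 2·y_bottling + 6·y_malt = 16.
→ y_bottling = 2 and y_malt = 2.
Reduced cost of lager: c₃ − yᵀa₃ = 11 − (2·4 + 2·5) = 11 − 18 = -7.

-7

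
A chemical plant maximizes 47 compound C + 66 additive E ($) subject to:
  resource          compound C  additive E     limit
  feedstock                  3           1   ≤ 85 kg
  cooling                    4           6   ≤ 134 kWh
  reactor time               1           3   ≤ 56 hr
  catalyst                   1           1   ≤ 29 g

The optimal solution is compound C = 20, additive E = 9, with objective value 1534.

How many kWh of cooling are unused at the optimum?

0

cooling used = 4·20 + 6·9 = 134; slack = 134 − 134 = 0.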